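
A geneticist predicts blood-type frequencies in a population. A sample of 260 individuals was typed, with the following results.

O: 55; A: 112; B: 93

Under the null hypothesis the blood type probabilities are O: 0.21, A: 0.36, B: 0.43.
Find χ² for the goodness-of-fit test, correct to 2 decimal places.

6.78

Expected counts E_i = n·p_i: 260×0.21 = 54.6, 260×0.36 = 93.6, 260×0.43 = 111.8.
cat         O        E   (O−E)²/E
O          55     54.6      0.003
A         112     93.6      3.617
B          93    111.8      3.161
Sum = 6.78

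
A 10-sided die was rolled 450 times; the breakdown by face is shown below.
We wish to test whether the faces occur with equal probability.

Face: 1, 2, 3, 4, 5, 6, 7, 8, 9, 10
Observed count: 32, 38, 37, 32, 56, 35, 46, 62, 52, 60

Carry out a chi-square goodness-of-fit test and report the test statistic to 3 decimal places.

Under H₀ each category has probability 1/10, so each expected count is 450/10 = 45.
cat         O        E   (O−E)²/E
1          32       45     3.7556
2          38       45     1.0889
3          37       45     1.4222
4          32       45     3.7556
5          56       45     2.6889
6          35       45     2.2222
7          46       45     0.0222
8          62       45     6.4222
9          52       45     1.0889
10         60       45     5.0000
Sum = 27.467

27.467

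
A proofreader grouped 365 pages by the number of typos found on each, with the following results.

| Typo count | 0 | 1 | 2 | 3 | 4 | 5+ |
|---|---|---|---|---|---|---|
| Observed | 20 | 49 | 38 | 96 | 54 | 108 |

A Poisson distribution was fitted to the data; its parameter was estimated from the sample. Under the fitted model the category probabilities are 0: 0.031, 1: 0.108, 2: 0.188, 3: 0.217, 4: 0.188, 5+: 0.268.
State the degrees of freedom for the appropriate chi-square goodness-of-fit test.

4

There are k = 6 categories and 1 parameter estimated from the data, so df = 6 − 1 − 1 = 4.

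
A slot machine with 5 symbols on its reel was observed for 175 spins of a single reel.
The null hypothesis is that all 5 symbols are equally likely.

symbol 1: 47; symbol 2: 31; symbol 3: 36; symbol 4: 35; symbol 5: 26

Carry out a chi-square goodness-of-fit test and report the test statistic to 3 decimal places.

Expected count for each of the 5 categories: 175/5 = 35.
χ² = (47−35)²/35 + (31−35)²/35 + (36−35)²/35 + (35−35)²/35 + (26−35)²/35
   = 4.1143 + 0.4571 + 0.0286 + 0.0000 + 2.3143
Sum = 6.914

6.914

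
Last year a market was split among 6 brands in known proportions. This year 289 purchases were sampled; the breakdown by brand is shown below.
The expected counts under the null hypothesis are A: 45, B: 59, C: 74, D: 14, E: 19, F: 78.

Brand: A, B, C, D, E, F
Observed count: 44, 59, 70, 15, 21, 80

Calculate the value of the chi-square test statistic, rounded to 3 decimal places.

A: (44 − 45)²/45 = 1/45 = 0.0222
B: (59 − 59)²/59 = 0/59 = 0.0000
C: (70 − 74)²/74 = 16/74 = 0.2162
D: (15 − 14)²/14 = 1/14 = 0.0714
E: (21 − 19)²/19 = 4/19 = 0.2105
F: (80 − 78)²/78 = 4/78 = 0.0513
Sum = 0.572

0.572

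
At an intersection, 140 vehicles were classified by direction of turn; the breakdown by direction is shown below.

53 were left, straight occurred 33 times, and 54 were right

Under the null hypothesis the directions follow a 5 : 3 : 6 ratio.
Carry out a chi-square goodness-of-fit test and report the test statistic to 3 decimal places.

1.080

Ratio total = 14. Expected counts: 140×5/14 = 50, 140×3/14 = 30, 140×6/14 = 60.
left: (53 − 50)²/50 = 9/50 = 0.1800
straight: (33 − 30)²/30 = 9/30 = 0.3000
right: (54 − 60)²/60 = 36/60 = 0.6000
Sum = 1.080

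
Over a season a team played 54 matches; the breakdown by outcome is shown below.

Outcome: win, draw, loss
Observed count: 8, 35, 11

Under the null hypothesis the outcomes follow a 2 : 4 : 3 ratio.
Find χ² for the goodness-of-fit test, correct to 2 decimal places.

9.10

Ratio total = 9. Expected counts: 54×2/9 = 12, 54×4/9 = 24, 54×3/9 = 18.
cat         O        E   (O−E)²/E
win         8       12      1.333
draw       35       24      5.042
loss       11       18      2.722
Sum = 9.10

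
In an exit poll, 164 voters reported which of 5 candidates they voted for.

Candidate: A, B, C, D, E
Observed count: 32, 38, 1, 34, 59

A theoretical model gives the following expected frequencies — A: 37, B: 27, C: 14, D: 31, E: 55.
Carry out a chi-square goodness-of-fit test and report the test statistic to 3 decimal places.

17.810

cat         O        E   (O−E)²/E
A          32       37     0.6757
B          38       27     4.4815
C           1       14    12.0714
D          34       31     0.2903
E          59       55     0.2909
Sum = 17.810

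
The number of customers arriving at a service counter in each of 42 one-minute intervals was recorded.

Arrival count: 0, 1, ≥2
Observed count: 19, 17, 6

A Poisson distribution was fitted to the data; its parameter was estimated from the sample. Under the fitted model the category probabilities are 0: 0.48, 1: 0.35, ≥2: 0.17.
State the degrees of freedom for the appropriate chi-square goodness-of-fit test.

1

There are k = 3 categories and 1 parameter estimated from the data, so df = 3 − 1 − 1 = 1.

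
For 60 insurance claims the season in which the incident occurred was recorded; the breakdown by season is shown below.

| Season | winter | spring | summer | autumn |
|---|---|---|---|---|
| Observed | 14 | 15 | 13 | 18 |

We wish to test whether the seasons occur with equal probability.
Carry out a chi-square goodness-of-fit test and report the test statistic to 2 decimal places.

0.93

Expected count for each of the 4 categories: 60/4 = 15.
χ² = (14−15)²/15 + (15−15)²/15 + (13−15)²/15 + (18−15)²/15
   = 0.067 + 0.000 + 0.267 + 0.600
Sum = 0.93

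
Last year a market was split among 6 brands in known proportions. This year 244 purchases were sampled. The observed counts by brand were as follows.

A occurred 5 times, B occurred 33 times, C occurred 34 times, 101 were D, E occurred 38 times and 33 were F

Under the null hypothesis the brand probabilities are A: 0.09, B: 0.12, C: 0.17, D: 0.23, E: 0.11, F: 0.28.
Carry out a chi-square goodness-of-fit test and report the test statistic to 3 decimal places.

Expected counts E_i = n·p_i: 244×0.09 = 21.96, 244×0.12 = 29.28, 244×0.17 = 41.48, 244×0.23 = 56.12, 244×0.11 = 26.84, 244×0.28 = 68.32.
χ² = (5−21.96)²/21.96 + (33−29.28)²/29.28 + (34−41.48)²/41.48 + (101−56.12)²/56.12 + (38−26.84)²/26.84 + (33−68.32)²/68.32
   = 13.0984 + 0.4726 + 1.3489 + 35.8912 + 4.6403 + 18.2597
Sum = 73.711

73.711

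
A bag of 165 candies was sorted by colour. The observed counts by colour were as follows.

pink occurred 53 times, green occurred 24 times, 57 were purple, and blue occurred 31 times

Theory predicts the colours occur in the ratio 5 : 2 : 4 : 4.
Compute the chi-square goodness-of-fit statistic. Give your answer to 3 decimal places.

Ratio total = 15. Expected counts: 165×5/15 = 55, 165×2/15 = 22, 165×4/15 = 44, 165×4/15 = 44.
cat         O        E   (O−E)²/E
pink       53       55     0.0727
green      24       22     0.1818
purple     57       44     3.8409
blue       31       44     3.8409
Sum = 7.936

7.936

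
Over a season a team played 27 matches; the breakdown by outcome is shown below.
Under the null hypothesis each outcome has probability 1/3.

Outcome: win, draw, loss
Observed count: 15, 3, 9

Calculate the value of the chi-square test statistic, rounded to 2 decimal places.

Under H₀ each category has probability 1/3, so each expected count is 27/3 = 9.
χ² = (15−9)²/9 + (3−9)²/9 + (9−9)²/9
   = 4.000 + 4.000 + 0.000
Sum = 8.00

8.00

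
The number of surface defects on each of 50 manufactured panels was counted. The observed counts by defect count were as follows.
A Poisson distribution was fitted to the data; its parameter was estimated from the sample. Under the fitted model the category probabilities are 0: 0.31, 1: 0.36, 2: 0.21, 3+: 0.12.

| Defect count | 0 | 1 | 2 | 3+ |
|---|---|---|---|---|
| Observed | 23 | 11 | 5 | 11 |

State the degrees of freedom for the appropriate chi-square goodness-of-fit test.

There are k = 4 categories and 1 parameter estimated from the data, so df = 4 − 1 − 1 = 2.

2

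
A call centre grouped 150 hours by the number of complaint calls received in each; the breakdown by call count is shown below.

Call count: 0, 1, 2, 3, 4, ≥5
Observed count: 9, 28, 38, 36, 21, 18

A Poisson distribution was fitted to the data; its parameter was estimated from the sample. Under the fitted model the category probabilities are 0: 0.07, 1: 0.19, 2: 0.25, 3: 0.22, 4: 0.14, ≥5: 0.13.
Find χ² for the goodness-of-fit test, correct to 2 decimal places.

Expected counts E_i = n·p_i: 150×0.07 = 10.5, 150×0.19 = 28.5, 150×0.25 = 37.5, 150×0.22 = 33, 150×0.14 = 21, 150×0.13 = 19.5.
cat         O        E   (O−E)²/E
0           9     10.5      0.214
1          28     28.5      0.009
2          38     37.5      0.007
3          36       33      0.273
4          21       21      0.000
≥5         18     19.5      0.115
Sum = 0.62

0.62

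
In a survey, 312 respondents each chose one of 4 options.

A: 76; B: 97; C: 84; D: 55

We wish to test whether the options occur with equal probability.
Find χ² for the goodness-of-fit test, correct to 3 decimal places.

11.923

Expected count for each of the 4 categories: 312/4 = 78.
χ² = (76−78)²/78 + (97−78)²/78 + (84−78)²/78 + (55−78)²/78
   = 0.0513 + 4.6282 + 0.4615 + 6.7821
Sum = 11.923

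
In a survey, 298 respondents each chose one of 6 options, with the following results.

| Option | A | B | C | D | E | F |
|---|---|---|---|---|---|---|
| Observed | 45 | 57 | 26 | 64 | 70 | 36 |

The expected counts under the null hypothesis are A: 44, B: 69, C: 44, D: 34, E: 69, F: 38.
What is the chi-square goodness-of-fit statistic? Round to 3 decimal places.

36.064

χ² = (45−44)²/44 + (57−69)²/69 + (26−44)²/44 + (64−34)²/34 + (70−69)²/69 + (36−38)²/38
   = 0.0227 + 2.0870 + 7.3636 + 26.4706 + 0.0145 + 0.1053
Sum = 36.064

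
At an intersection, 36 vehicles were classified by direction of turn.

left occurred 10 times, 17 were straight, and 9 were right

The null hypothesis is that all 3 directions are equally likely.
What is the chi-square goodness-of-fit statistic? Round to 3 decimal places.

3.167

Under H₀ each category has probability 1/3, so each expected count is 36/3 = 12.
cat           O        E   (O−E)²/E
left         10       12     0.3333
straight     17       12     2.0833
right         9       12     0.7500
Sum = 3.167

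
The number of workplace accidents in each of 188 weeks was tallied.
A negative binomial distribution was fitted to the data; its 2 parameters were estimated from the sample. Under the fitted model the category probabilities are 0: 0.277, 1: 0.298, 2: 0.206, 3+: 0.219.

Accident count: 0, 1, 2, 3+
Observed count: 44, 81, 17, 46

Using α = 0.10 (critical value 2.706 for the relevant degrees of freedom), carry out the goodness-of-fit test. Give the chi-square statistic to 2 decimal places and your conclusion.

Expected counts E_i = n·p_i: 188×0.277 = 52.076, 188×0.298 = 56.024, 188×0.206 = 38.728, 188×0.219 = 41.172.
0: (44 − 52.076)²/52.076 = 65.221776/52.076 = 1.252
1: (81 − 56.024)²/56.024 = 623.800576/56.024 = 11.135
2: (17 − 38.728)²/38.728 = 472.105984/38.728 = 12.190
3+: (46 − 41.172)²/41.172 = 23.309584/41.172 = 0.566
Sum = 25.14
df = 1. Since 25.14 > 2.706, we reject H₀.

25.14; reject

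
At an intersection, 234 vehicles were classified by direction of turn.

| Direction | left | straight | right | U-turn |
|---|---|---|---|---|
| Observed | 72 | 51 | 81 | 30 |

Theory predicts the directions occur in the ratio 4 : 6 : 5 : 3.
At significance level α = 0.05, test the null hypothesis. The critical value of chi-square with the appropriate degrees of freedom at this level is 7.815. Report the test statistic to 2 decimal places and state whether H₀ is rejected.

Ratio total = 18. Expected counts: 234×4/18 = 52, 234×6/18 = 78, 234×5/18 = 65, 234×3/18 = 39.
left: (72 − 52)²/52 = 400/52 = 7.692
straight: (51 − 78)²/78 = 729/78 = 9.346
right: (81 − 65)²/65 = 256/65 = 3.938
U-turn: (30 − 39)²/39 = 81/39 = 2.077
Sum = 23.05
df = 3. Since 23.05 > 7.815, we reject H₀.

23.05; reject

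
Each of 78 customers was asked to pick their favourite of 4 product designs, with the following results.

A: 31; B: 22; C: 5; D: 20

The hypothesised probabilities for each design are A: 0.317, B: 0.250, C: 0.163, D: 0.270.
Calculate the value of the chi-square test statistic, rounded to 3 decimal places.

6.646

Expected counts E_i = n·p_i: 78×0.317 = 24.726, 78×0.250 = 19.5, 78×0.163 = 12.714, 78×0.270 = 21.06.
A: (31 − 24.726)²/24.726 = 39.363076/24.726 = 1.5920
B: (22 − 19.5)²/19.5 = 6.25/19.5 = 0.3205
C: (5 − 12.714)²/12.714 = 59.505796/12.714 = 4.6803
D: (20 − 21.06)²/21.06 = 1.1236/21.06 = 0.0534
Sum = 6.646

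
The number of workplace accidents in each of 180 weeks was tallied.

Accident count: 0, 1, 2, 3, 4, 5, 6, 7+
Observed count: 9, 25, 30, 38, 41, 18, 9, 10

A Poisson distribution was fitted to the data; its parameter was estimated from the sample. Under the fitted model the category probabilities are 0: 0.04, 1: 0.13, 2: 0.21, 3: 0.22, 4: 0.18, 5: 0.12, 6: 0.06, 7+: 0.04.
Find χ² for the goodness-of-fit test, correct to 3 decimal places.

6.505

Expected counts E_i = n·p_i: 180×0.04 = 7.2, 180×0.13 = 23.4, 180×0.21 = 37.8, 180×0.22 = 39.6, 180×0.18 = 32.4, 180×0.12 = 21.6, 180×0.06 = 10.8, 180×0.04 = 7.2.
0: (9 − 7.2)²/7.2 = 3.24/7.2 = 0.4500
1: (25 − 23.4)²/23.4 = 2.56/23.4 = 0.1094
2: (30 − 37.8)²/37.8 = 60.84/37.8 = 1.6095
3: (38 − 39.6)²/39.6 = 2.56/39.6 = 0.0646
4: (41 − 32.4)²/32.4 = 73.96/32.4 = 2.2827
5: (18 − 21.6)²/21.6 = 12.96/21.6 = 0.6000
6: (9 − 10.8)²/10.8 = 3.24/10.8 = 0.3000
7+: (10 − 7.2)²/7.2 = 7.84/7.2 = 1.0889
Sum = 6.505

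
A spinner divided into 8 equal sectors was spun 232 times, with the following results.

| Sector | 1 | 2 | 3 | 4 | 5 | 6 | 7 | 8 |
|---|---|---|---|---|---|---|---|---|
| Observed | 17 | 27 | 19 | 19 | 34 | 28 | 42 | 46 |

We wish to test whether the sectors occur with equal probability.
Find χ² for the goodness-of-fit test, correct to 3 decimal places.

Under H₀ each category has probability 1/8, so each expected count is 232/8 = 29.
cat         O        E   (O−E)²/E
1          17       29     4.9655
2          27       29     0.1379
3          19       29     3.4483
4          19       29     3.4483
5          34       29     0.8621
6          28       29     0.0345
7          42       29     5.8276
8          46       29     9.9655
Sum = 28.690

28.690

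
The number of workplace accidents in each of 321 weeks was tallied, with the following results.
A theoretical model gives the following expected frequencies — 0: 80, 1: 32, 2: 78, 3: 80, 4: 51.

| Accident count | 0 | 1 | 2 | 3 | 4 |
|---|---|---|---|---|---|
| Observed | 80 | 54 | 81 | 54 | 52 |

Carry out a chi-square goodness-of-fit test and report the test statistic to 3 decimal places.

0: (80 − 80)²/80 = 0/80 = 0.0000
1: (54 − 32)²/32 = 484/32 = 15.1250
2: (81 − 78)²/78 = 9/78 = 0.1154
3: (54 − 80)²/80 = 676/80 = 8.4500
4: (52 − 51)²/51 = 1/51 = 0.0196
Sum = 23.710

23.710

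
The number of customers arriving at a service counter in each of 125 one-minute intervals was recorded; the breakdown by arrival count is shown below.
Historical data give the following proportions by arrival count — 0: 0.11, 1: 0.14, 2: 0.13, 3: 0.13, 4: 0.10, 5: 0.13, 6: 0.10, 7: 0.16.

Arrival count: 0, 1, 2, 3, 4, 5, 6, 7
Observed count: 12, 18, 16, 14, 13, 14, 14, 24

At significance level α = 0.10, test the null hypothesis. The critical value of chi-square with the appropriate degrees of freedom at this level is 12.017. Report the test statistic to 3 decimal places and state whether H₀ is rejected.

Expected counts E_i = n·p_i: 125×0.11 = 13.75, 125×0.14 = 17.5, 125×0.13 = 16.25, 125×0.13 = 16.25, 125×0.10 = 12.5, 125×0.13 = 16.25, 125×0.10 = 12.5, 125×0.16 = 20.
0: (12 − 13.75)²/13.75 = 3.0625/13.75 = 0.2227
1: (18 − 17.5)²/17.5 = 0.25/17.5 = 0.0143
2: (16 − 16.25)²/16.25 = 0.0625/16.25 = 0.0038
3: (14 − 16.25)²/16.25 = 5.0625/16.25 = 0.3115
4: (13 − 12.5)²/12.5 = 0.25/12.5 = 0.0200
5: (14 − 16.25)²/16.25 = 5.0625/16.25 = 0.3115
6: (14 − 12.5)²/12.5 = 2.25/12.5 = 0.1800
7: (24 − 20)²/20 = 16/20 = 0.8000
Sum = 1.864
df = 7. Since 1.864 < 12.017, we do not reject H₀.

1.864; do not reject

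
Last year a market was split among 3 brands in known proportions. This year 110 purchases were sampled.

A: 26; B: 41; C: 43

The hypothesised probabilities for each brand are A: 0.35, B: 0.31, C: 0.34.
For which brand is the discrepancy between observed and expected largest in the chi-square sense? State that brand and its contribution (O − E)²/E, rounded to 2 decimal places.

A, 4.06

Expected counts E_i = n·p_i: 110×0.35 = 38.5, 110×0.31 = 34.1, 110×0.34 = 37.4.
χ² = (26−38.5)²/38.5 + (41−34.1)²/34.1 + (43−37.4)²/37.4
   = 4.058 + 1.396 + 0.839
The largest term is for A: 4.06.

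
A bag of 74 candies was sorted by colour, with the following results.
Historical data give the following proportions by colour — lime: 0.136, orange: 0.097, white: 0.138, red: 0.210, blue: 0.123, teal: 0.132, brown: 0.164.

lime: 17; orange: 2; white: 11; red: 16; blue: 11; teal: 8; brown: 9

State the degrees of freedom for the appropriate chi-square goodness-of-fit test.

There are k = 7 categories and no parameters were estimated from the data, so df = 7 − 1 = 6.

6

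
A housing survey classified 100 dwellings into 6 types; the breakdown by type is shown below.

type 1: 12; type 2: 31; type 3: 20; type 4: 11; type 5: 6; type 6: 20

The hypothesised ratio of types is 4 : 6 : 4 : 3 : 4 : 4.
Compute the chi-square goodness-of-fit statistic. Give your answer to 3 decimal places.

11.375

Ratio total = 25. Expected counts: 100×4/25 = 16, 100×6/25 = 24, 100×4/25 = 16, 100×3/25 = 12, 100×4/25 = 16, 100×4/25 = 16.
cat         O        E   (O−E)²/E
type 1     12       16     1.0000
type 2     31       24     2.0417
type 3     20       16     1.0000
type 4     11       12     0.0833
type 5      6       16     6.2500
type 6     20       16     1.0000
Sum = 11.375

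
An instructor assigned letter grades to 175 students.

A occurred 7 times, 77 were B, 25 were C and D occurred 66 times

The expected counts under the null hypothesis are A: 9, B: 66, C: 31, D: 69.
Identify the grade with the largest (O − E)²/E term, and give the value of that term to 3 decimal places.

χ² = (7−9)²/9 + (77−66)²/66 + (25−31)²/31 + (66−69)²/69
   = 0.4444 + 1.8333 + 1.1613 + 0.1304
The largest term is for B: 1.833.

B, 1.833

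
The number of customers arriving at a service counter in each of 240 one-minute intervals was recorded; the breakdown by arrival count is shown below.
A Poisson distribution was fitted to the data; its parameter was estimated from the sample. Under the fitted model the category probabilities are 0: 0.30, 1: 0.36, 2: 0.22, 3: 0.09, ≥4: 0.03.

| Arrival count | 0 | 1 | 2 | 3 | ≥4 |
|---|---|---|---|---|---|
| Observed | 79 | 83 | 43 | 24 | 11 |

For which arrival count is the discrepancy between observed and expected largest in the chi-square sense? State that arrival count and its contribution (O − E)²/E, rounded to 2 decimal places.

Expected counts E_i = n·p_i: 240×0.30 = 72, 240×0.36 = 86.4, 240×0.22 = 52.8, 240×0.09 = 21.6, 240×0.03 = 7.2.
0: (79 − 72)²/72 = 49/72 = 0.681
1: (83 − 86.4)²/86.4 = 11.56/86.4 = 0.134
2: (43 − 52.8)²/52.8 = 96.04/52.8 = 1.819
3: (24 − 21.6)²/21.6 = 5.76/21.6 = 0.267
≥4: (11 − 7.2)²/7.2 = 14.44/7.2 = 2.006
The largest term is for ≥4: 2.01.

≥4, 2.01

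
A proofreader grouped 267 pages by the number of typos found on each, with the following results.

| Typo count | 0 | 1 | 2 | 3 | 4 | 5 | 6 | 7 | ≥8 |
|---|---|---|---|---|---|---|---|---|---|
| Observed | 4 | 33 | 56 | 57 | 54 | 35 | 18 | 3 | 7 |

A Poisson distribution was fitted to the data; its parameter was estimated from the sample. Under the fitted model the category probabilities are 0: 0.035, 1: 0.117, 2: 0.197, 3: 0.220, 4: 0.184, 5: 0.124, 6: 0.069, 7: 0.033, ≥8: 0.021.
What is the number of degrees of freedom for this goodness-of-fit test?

7

There are k = 9 categories and 1 parameter estimated from the data, so df = 9 − 1 − 1 = 7.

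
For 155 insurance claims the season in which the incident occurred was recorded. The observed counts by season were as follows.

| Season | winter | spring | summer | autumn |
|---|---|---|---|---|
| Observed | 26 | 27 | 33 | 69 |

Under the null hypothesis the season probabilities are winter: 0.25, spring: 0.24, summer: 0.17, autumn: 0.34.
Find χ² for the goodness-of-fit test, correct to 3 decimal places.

13.712

Expected counts E_i = n·p_i: 155×0.25 = 38.75, 155×0.24 = 37.2, 155×0.17 = 26.35, 155×0.34 = 52.7.
cat         O        E   (O−E)²/E
winter     26    38.75     4.1952
spring     27     37.2     2.7968
summer     33    26.35     1.6783
autumn     69     52.7     5.0416
Sum = 13.712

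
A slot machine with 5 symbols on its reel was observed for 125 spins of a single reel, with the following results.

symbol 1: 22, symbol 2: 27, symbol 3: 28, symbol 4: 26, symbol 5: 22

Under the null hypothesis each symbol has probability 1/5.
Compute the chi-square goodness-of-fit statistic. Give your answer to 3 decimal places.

Under H₀ each category has probability 1/5, so each expected count is 125/5 = 25.
cat           O        E   (O−E)²/E
symbol 1     22       25     0.3600
symbol 2     27       25     0.1600
symbol 3     28       25     0.3600
symbol 4     26       25     0.0400
symbol 5     22       25     0.3600
Sum = 1.280

1.280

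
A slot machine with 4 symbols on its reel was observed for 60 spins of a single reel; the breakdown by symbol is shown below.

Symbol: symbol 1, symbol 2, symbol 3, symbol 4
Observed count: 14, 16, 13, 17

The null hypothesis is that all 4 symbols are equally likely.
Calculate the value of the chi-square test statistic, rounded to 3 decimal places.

Under H₀ each category has probability 1/4, so each expected count is 60/4 = 15.
χ² = (14−15)²/15 + (16−15)²/15 + (13−15)²/15 + (17−15)²/15
   = 0.0667 + 0.0667 + 0.2667 + 0.2667
Sum = 0.667

0.667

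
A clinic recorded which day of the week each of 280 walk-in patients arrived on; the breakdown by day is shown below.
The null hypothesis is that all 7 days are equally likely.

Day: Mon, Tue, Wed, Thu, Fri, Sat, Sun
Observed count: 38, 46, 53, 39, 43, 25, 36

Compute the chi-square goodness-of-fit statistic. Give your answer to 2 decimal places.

11.50

Under H₀ each category has probability 1/7, so each expected count is 280/7 = 40.
cat         O        E   (O−E)²/E
Mon        38       40      0.100
Tue        46       40      0.900
Wed        53       40      4.225
Thu        39       40      0.025
Fri        43       40      0.225
Sat        25       40      5.625
Sun        36       40      0.400
Sum = 11.50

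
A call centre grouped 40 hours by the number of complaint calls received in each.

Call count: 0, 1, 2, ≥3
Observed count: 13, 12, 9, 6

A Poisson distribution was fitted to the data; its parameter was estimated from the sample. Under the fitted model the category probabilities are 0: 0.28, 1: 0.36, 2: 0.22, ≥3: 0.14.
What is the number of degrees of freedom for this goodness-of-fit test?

There are k = 4 categories and 1 parameter estimated from the data, so df = 4 − 1 − 1 = 2.

2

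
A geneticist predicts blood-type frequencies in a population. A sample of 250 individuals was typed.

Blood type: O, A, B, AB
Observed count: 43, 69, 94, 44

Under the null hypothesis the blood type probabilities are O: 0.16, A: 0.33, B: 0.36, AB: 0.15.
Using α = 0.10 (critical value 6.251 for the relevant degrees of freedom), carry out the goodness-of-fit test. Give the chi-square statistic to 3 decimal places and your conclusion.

Expected counts E_i = n·p_i: 250×0.16 = 40, 250×0.33 = 82.5, 250×0.36 = 90, 250×0.15 = 37.5.
χ² = (43−40)²/40 + (69−82.5)²/82.5 + (94−90)²/90 + (44−37.5)²/37.5
   = 0.2250 + 2.2091 + 0.1778 + 1.1267
Sum = 3.739
df = 3. Since 3.739 < 6.251, we do not reject H₀.

3.739; do not reject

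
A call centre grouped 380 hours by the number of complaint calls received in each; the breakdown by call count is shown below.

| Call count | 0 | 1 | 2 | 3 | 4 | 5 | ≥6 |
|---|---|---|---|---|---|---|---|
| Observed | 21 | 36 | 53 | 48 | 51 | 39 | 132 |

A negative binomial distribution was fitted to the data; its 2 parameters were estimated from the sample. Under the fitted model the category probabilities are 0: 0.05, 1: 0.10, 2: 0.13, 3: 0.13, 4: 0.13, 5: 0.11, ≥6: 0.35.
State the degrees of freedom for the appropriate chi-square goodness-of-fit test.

4

There are k = 7 categories and 2 parameters estimated from the data, so df = 7 − 1 − 2 = 4.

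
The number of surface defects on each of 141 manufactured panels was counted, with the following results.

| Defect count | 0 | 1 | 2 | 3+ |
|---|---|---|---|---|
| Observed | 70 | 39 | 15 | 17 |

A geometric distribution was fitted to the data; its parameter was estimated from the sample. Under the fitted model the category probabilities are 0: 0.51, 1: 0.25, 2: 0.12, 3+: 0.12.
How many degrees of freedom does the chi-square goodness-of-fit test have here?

2

There are k = 4 categories and 1 parameter estimated from the data, so df = 4 − 1 − 1 = 2.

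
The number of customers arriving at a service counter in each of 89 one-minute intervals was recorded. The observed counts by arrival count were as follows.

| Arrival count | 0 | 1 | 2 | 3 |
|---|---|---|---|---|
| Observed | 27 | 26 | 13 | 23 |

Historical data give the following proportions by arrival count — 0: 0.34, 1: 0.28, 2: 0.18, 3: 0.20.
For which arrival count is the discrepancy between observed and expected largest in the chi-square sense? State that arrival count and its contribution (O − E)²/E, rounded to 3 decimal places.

3, 1.519

Expected counts E_i = n·p_i: 89×0.34 = 30.26, 89×0.28 = 24.92, 89×0.18 = 16.02, 89×0.20 = 17.8.
cat         O        E   (O−E)²/E
0          27    30.26     0.3512
1          26    24.92     0.0468
2          13    16.02     0.5693
3          23     17.8     1.5191
The largest term is for 3: 1.519.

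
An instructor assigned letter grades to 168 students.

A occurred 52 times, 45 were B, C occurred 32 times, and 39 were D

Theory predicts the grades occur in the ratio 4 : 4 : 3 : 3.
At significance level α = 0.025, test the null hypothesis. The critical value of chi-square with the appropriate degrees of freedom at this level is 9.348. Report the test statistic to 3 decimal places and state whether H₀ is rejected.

Ratio total = 14. Expected counts: 168×4/14 = 48, 168×4/14 = 48, 168×3/14 = 36, 168×3/14 = 36.
cat         O        E   (O−E)²/E
A          52       48     0.3333
B          45       48     0.1875
C          32       36     0.4444
D          39       36     0.2500
Sum = 1.215
df = 3. Since 1.215 < 9.348, we do not reject H₀.

1.215; do not reject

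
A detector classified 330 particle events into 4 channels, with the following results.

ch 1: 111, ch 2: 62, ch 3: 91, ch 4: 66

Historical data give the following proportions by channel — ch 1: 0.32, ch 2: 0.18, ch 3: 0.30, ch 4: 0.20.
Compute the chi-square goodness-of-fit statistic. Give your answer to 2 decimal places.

1.04

Expected counts E_i = n·p_i: 330×0.32 = 105.6, 330×0.18 = 59.4, 330×0.30 = 99, 330×0.20 = 66.
cat         O        E   (O−E)²/E
ch 1      111    105.6      0.276
ch 2       62     59.4      0.114
ch 3       91       99      0.646
ch 4       66       66      0.000
Sum = 1.04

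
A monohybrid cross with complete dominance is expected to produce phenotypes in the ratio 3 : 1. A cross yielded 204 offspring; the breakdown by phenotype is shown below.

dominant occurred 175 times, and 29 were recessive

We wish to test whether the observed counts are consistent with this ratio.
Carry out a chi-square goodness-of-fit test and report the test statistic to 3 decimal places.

Ratio total = 4. Expected counts: 204×3/4 = 153, 204×1/4 = 51.
dominant: (175 − 153)²/153 = 484/153 = 3.1634
recessive: (29 − 51)²/51 = 484/51 = 9.4902
Sum = 12.654

12.654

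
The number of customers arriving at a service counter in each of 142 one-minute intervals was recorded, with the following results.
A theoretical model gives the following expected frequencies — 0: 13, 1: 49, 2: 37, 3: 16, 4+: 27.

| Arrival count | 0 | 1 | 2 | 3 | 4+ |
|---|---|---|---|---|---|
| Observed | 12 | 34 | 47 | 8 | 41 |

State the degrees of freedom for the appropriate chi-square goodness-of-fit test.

4

There are k = 5 categories and no parameters were estimated from the data, so df = 5 − 1 = 4.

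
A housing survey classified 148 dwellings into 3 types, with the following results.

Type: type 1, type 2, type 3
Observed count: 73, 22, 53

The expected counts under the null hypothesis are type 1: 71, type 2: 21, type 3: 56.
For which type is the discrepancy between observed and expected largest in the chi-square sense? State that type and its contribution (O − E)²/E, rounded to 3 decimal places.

type 1: (73 − 71)²/71 = 4/71 = 0.0563
type 2: (22 − 21)²/21 = 1/21 = 0.0476
type 3: (53 − 56)²/56 = 9/56 = 0.1607
The largest term is for type 3: 0.161.

type 3, 0.161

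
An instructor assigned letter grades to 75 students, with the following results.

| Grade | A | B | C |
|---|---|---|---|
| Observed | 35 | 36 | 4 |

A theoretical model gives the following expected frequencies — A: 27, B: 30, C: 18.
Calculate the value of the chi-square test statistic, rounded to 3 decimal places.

14.459

A: (35 − 27)²/27 = 64/27 = 2.3704
B: (36 − 30)²/30 = 36/30 = 1.2000
C: (4 − 18)²/18 = 196/18 = 10.8889
Sum = 14.459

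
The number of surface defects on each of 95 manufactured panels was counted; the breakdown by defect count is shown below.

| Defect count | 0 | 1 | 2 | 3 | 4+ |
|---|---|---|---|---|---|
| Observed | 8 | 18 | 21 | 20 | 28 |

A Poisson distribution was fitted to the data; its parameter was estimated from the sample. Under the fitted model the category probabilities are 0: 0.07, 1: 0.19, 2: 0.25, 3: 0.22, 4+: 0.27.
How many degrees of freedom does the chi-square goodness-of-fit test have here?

There are k = 5 categories and 1 parameter estimated from the data, so df = 5 − 1 − 1 = 3.

3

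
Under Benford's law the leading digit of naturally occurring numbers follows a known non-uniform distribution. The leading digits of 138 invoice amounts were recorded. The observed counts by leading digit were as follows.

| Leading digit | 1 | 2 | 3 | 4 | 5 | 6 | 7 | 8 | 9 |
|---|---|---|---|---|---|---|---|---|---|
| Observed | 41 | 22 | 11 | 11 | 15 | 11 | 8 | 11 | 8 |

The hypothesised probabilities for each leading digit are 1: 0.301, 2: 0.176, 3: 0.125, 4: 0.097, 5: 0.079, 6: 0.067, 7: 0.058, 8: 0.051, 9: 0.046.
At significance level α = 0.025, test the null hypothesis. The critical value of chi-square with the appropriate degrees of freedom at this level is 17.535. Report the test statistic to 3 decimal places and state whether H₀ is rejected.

7.446; do not reject

Expected counts E_i = n·p_i: 138×0.301 = 41.538, 138×0.176 = 24.288, 138×0.125 = 17.25, 138×0.097 = 13.386, 138×0.079 = 10.902, 138×0.067 = 9.246, 138×0.058 = 8.004, 138×0.051 = 7.038, 138×0.046 = 6.348.
1: (41 − 41.538)²/41.538 = 0.289444/41.538 = 0.0070
2: (22 − 24.288)²/24.288 = 5.234944/24.288 = 0.2155
3: (11 − 17.25)²/17.25 = 39.0625/17.25 = 2.2645
4: (11 − 13.386)²/13.386 = 5.692996/13.386 = 0.4253
5: (15 − 10.902)²/10.902 = 16.793604/10.902 = 1.5404
6: (11 − 9.246)²/9.246 = 3.076516/9.246 = 0.3327
7: (8 − 8.004)²/8.004 = 0.000016/8.004 = 0.0000
8: (11 − 7.038)²/7.038 = 15.697444/7.038 = 2.2304
9: (8 − 6.348)²/6.348 = 2.729104/6.348 = 0.4299
Sum = 7.446
df = 8. Since 7.446 < 17.535, we do not reject H₀.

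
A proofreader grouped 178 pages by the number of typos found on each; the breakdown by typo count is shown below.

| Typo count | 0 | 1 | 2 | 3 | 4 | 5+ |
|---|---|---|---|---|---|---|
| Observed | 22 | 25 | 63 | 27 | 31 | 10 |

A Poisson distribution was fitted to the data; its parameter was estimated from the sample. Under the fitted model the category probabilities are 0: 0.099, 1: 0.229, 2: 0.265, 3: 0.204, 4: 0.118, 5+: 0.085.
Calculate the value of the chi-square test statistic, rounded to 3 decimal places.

21.380

Expected counts E_i = n·p_i: 178×0.099 = 17.622, 178×0.229 = 40.762, 178×0.265 = 47.17, 178×0.204 = 36.312, 178×0.118 = 21.004, 178×0.085 = 15.13.
0: (22 − 17.622)²/17.622 = 19.166884/17.622 = 1.0877
1: (25 − 40.762)²/40.762 = 248.440644/40.762 = 6.0949
2: (63 − 47.17)²/47.17 = 250.5889/47.17 = 5.3125
3: (27 − 36.312)²/36.312 = 86.713344/36.312 = 2.3880
4: (31 − 21.004)²/21.004 = 99.920016/21.004 = 4.7572
5+: (10 − 15.13)²/15.13 = 26.3169/15.13 = 1.7394
Sum = 21.380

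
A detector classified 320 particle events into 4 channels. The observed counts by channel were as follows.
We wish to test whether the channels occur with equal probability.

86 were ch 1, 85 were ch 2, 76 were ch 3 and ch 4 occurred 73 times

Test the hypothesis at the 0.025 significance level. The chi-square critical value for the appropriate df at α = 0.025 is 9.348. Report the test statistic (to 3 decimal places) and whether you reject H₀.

1.575; do not reject

Under H₀ each category has probability 1/4, so each expected count is 320/4 = 80.
ch 1: (86 − 80)²/80 = 36/80 = 0.4500
ch 2: (85 − 80)²/80 = 25/80 = 0.3125
ch 3: (76 − 80)²/80 = 16/80 = 0.2000
ch 4: (73 − 80)²/80 = 49/80 = 0.6125
Sum = 1.575
df = 3. Since 1.575 < 9.348, we do not reject H₀.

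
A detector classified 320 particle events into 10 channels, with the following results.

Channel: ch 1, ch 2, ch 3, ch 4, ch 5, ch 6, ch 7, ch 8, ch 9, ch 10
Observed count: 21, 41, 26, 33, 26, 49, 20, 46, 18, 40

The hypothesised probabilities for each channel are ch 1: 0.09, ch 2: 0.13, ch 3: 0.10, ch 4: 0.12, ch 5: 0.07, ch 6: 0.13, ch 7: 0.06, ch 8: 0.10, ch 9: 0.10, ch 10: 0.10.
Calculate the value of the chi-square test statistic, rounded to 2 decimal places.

Expected counts E_i = n·p_i: 320×0.09 = 28.8, 320×0.13 = 41.6, 320×0.10 = 32, 320×0.12 = 38.4, 320×0.07 = 22.4, 320×0.13 = 41.6, 320×0.06 = 19.2, 320×0.10 = 32, 320×0.10 = 32, 320×0.10 = 32.
χ² = (21−28.8)²/28.8 + (41−41.6)²/41.6 + (26−32)²/32 + (33−38.4)²/38.4 + (26−22.4)²/22.4 + (49−41.6)²/41.6 + (20−19.2)²/19.2 + (46−32)²/32 + (18−32)²/32 + (40−32)²/32
   = 2.113 + 0.009 + 1.125 + 0.759 + 0.579 + 1.316 + 0.033 + 6.125 + 6.125 + 2.000
Sum = 20.18

20.18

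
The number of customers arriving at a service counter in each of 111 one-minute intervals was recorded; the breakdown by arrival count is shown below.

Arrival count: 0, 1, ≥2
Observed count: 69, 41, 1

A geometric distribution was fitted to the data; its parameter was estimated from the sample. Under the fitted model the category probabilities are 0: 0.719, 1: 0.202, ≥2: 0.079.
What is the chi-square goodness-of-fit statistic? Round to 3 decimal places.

23.740

Expected counts E_i = n·p_i: 111×0.719 = 79.809, 111×0.202 = 22.422, 111×0.079 = 8.769.
0: (69 − 79.809)²/79.809 = 116.834481/79.809 = 1.4639
1: (41 − 22.422)²/22.422 = 345.142084/22.422 = 15.3930
≥2: (1 − 8.769)²/8.769 = 60.357361/8.769 = 6.8830
Sum = 23.740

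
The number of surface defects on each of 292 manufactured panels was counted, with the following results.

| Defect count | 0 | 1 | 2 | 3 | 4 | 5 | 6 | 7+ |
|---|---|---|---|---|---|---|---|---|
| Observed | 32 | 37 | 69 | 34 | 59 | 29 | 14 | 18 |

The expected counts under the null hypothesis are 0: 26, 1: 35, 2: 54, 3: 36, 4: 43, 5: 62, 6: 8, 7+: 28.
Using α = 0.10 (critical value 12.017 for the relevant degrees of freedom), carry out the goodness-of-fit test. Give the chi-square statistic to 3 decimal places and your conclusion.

χ² = (32−26)²/26 + (37−35)²/35 + (69−54)²/54 + (34−36)²/36 + (59−43)²/43 + (29−62)²/62 + (14−8)²/8 + (18−28)²/28
   = 1.3846 + 0.1143 + 4.1667 + 0.1111 + 5.9535 + 17.5645 + 4.5000 + 3.5714
Sum = 37.366
df = 7. Since 37.366 > 12.017, we reject H₀.

37.366; reject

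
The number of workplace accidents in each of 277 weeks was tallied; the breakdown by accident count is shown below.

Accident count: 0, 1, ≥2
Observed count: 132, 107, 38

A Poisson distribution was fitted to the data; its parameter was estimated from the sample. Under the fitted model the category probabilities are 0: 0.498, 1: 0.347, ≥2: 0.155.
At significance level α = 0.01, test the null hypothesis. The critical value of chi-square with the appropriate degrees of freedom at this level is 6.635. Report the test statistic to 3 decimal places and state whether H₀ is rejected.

Expected counts E_i = n·p_i: 277×0.498 = 137.946, 277×0.347 = 96.119, 277×0.155 = 42.935.
cat         O        E   (O−E)²/E
0         132  137.946     0.2563
1         107   96.119     1.2318
≥2         38   42.935     0.5672
Sum = 2.055
df = 1. Since 2.055 < 6.635, we do not reject H₀.

2.055; do not reject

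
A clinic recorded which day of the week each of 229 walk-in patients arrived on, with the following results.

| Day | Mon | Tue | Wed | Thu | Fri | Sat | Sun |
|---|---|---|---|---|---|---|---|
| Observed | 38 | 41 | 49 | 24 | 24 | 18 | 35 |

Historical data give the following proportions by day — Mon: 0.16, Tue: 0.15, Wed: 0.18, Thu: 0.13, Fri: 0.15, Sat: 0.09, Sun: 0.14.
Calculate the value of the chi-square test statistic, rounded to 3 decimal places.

7.643

Expected counts E_i = n·p_i: 229×0.16 = 36.64, 229×0.15 = 34.35, 229×0.18 = 41.22, 229×0.13 = 29.77, 229×0.15 = 34.35, 229×0.09 = 20.61, 229×0.14 = 32.06.
Mon: (38 − 36.64)²/36.64 = 1.8496/36.64 = 0.0505
Tue: (41 − 34.35)²/34.35 = 44.2225/34.35 = 1.2874
Wed: (49 − 41.22)²/41.22 = 60.5284/41.22 = 1.4684
Thu: (24 − 29.77)²/29.77 = 33.2929/29.77 = 1.1183
Fri: (24 − 34.35)²/34.35 = 107.1225/34.35 = 3.1186
Sat: (18 − 20.61)²/20.61 = 6.8121/20.61 = 0.3305
Sun: (35 − 32.06)²/32.06 = 8.6436/32.06 = 0.2696
Sum = 7.643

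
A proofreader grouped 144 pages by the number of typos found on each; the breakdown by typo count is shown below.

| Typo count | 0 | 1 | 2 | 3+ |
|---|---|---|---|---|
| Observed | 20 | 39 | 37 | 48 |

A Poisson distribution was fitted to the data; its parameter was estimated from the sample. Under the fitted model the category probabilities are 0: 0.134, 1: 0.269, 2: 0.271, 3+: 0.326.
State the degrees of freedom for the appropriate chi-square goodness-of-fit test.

2

There are k = 4 categories and 1 parameter estimated from the data, so df = 4 − 1 − 1 = 2.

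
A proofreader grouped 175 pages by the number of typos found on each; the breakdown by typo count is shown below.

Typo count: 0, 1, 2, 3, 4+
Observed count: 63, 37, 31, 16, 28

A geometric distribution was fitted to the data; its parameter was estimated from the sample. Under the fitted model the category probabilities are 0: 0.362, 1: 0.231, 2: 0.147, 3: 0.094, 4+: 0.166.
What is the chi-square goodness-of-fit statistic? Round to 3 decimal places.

1.424

Expected counts E_i = n·p_i: 175×0.362 = 63.35, 175×0.231 = 40.425, 175×0.147 = 25.725, 175×0.094 = 16.45, 175×0.166 = 29.05.
0: (63 − 63.35)²/63.35 = 0.1225/63.35 = 0.0019
1: (37 − 40.425)²/40.425 = 11.730625/40.425 = 0.2902
2: (31 − 25.725)²/25.725 = 27.825625/25.725 = 1.0817
3: (16 − 16.45)²/16.45 = 0.2025/16.45 = 0.0123
4+: (28 − 29.05)²/29.05 = 1.1025/29.05 = 0.0380
Sum = 1.424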